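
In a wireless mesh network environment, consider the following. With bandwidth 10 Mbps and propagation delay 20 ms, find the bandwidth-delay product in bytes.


Given: bandwidth = 10 Mbps, delay = 20 ms
BDP in bits = 10 * 10^6 * 20 / 1000
BDP in bits = 200000
BDP in bytes = 200000 / 8 = 25000

25000


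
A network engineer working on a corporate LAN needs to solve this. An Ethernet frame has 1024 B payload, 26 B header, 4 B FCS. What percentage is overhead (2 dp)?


Given: payload = 1024 B, header = 26 B, trailer = 4 B
Overhead bytes = header + trailer = 26 + 4 = 30
Total frame = payload + overhead = 1024 + 30 = 1054
Overhead % = 30 / 1054 * 100 = 2.8463% -> 2.85% (2 dp)

2.85


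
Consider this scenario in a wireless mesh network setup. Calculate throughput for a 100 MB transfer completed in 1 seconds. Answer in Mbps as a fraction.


Given: file = 100 MB, time = 1 s
File in Mb = 100 * 8 = 800 Mb
Throughput = 800 / 1 Mbps
Throughput = 800 Mbps

800


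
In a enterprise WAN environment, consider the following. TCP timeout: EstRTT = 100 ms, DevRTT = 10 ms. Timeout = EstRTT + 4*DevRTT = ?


Given: EstRTT = 100 ms, DevRTT = 10 ms
Timeout = EstRTT + 4 * DevRTT
4 * DevRTT = 4 * 10 = 40
Timeout = 100 + 40 = 140 ms

140


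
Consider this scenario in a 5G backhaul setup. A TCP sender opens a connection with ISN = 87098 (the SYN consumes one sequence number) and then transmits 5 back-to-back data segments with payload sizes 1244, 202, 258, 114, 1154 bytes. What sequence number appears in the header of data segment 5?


The SYN occupies sequence number ISN = 87098, so the first data byte is ISN + 1 = 87099.
SEQ of data segment i = (ISN + 1) + sum of payload sizes of segments 1..i-1.
Segment 1: SEQ = 87099, payload = 1244 bytes
Segment 2: SEQ = 88343, payload = 202 bytes
Segment 3: SEQ = 88545, payload = 258 bytes
Segment 4: SEQ = 88803, payload = 114 bytes
Segment 5: SEQ = 88917, payload = 1154 bytes
SEQ of segment 5 = 87099 + 1244 + 202 + 258 + 114 = 88917

88917


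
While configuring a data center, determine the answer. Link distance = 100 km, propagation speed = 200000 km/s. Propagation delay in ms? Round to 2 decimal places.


Given: distance = 100 km, speed = 200000 km/s
Delay = distance / speed = 100 / 200000 seconds
Delay in ms = 100 * 1000 / 200000
Delay = 0.5000 ms
Rounded to 2 dp = 0.50 ms

0.50


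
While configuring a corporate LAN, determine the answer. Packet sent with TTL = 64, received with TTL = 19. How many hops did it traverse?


Given: initial TTL = 64, received TTL = 19
Hops = initial TTL - received TTL
Hops = 64 - 19 = 45

45


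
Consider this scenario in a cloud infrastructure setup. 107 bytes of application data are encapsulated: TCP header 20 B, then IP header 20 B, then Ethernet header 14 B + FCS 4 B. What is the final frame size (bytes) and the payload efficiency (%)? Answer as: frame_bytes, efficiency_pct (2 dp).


TCP segment = 107 + 20 = 127 B
IP packet = 127 + 20 = 147 B
Ethernet frame = 147 + 14 + 4 = 165 B
Efficiency = app / frame = 107 / 165 = 0.648485 = 64.8485% -> 64.85% (2 dp)

165, 64.85


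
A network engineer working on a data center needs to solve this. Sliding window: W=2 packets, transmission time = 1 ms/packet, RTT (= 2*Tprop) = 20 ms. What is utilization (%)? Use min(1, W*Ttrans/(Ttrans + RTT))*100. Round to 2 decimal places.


Given: W = 2, Ttrans = 1 ms, RTT = 20 ms (= 2 * Tprop, Tprop = 10 ms)
Cycle time = Ttrans + RTT = 1 + 20 = 21 ms (first packet sent until its ACK returns)
W * Ttrans = 2 * 1 = 2 ms of sending per cycle
W * Ttrans / (Ttrans + RTT) = 2 / 21 = 0.095238
U = min(1, 0.095238) = 0.095238
U% = 9.52%

9.52


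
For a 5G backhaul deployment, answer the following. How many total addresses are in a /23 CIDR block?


Given: CIDR prefix /23
Host bits = 32 - 23 = 9
Total addresses = 2^9 = 512

512


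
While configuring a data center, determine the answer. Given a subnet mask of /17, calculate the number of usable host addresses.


Given: subnet mask /17
Host bits = 32 - 17 = 15
Total addresses = 2^15 = 32768
Usable hosts = 32768 - 2 (network + broadcast) = 32766

32766


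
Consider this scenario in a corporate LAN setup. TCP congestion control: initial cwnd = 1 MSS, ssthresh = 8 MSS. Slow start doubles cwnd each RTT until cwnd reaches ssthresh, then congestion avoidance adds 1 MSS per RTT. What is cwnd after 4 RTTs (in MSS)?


RTT 0: cwnd = 1 MSS (initial)
RTT 1: cwnd = 2 MSS (slow start, doubled)
RTT 2: cwnd = 4 MSS (slow start, doubled)
RTT 3: cwnd = 8 MSS (slow start, doubled)
RTT 4: cwnd = 9 MSS (congestion avoidance, +1)

9


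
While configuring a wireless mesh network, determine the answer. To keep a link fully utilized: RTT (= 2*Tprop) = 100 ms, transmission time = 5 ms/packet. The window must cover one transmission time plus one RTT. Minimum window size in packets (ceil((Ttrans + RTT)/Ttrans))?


Given: Ttrans = 5 ms, RTT = 100 ms (= 2 * Tprop, Tprop = 50 ms)
Time until first ACK returns = Ttrans + RTT = 5 + 100 = 105 ms
Need W * Ttrans >= Ttrans + RTT  ->  W >= (Ttrans + RTT) / Ttrans
(Ttrans + RTT) / Ttrans = 105 / 5 = 21
W_min = ceil(21) = 21

21


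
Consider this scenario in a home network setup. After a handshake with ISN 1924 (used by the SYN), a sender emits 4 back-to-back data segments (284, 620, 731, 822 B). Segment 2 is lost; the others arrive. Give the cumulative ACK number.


SYN uses sequence number 1924; first data byte = ISN + 1 = 1925.
Segment 1: SEQ = 1925, len = 284 B, covers [1925, 2208]
Segment 2: SEQ = 2209, len = 620 B, covers [2209, 2828] [LOST]
Segment 3: SEQ = 2829, len = 731 B, covers [2829, 3559]
Segment 4: SEQ = 3560, len = 822 B, covers [3560, 4381]
In-order data received: bytes [1925, 2208] (segments 1..1).
Segment 2 missing -> gap begins at byte 2209; later segments buffered out of order.
Cumulative ACK = next expected in-order byte = 1925 + 284 = 2209

2209


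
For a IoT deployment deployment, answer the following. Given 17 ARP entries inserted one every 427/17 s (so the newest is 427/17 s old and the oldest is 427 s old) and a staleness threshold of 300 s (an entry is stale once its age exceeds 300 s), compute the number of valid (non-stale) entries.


Ages are k * 427/17 s for k = 1..17 (spacing = 25.1176 s).
Entry k is valid iff k * 427/17 <= 300 iff k <= 17 * 300 / 427 = 11.9438
n_valid = floor(11.9438) = 11
(n_stale = 17 - 11 = 6)

11


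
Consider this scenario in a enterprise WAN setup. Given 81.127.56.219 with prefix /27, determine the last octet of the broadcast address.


Given: IP = 81.127.56.219, prefix = /27
Host bits = 32 - 27 = 5
Network last octet = 219 AND mask = 192
Host part size = 2^5 - 1 = 31
Broadcast last octet = 192 OR 31 = 223

223


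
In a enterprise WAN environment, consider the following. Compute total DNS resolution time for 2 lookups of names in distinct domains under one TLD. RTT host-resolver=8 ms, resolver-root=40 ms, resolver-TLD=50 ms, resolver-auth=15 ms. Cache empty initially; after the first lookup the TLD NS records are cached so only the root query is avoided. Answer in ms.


Lookup 1 (cold cache): local + root + TLD + auth = 8 + 40 + 50 + 15 = 113 ms
Lookups 2..2 (TLD NS cached -> skip root; new domain -> still ask TLD and auth): local + TLD + auth = 8 + 50 + 15 = 73 ms each
Remaining 1 lookups: 1 * 73 = 73 ms
Total = 113 + 73 = 186 ms

186


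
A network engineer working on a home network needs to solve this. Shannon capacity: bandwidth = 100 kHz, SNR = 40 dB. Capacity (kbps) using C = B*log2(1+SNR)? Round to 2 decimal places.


Given: B = 100 kHz, SNR = 40 dB
SNR linear = 10^(40/10) = 10000
1 + SNR = 10001
log2(10001) = 13.2878566418
C = 100 * 1000 * 13.2878566418 = 1328785.6642 bps
C = 1328.785664 kbps -> 1328.79 kbps (2 dp)

1328.79


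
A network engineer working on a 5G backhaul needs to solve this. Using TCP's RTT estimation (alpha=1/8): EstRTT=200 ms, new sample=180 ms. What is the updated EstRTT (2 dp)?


Given: EstRTT = 200 ms, SampleRTT = 180 ms, alpha = 1/8
New EstRTT = (1 - alpha) * EstRTT + alpha * SampleRTT
(7/8) * 200 = 175
(1/8) * 180 = 22.5
New EstRTT = 175 + 22.5 = 197.5 ms -> 197.50 ms (2 dp)

197.50


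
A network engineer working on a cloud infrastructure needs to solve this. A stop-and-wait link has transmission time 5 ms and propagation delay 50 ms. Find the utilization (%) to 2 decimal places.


Given: Ttrans = 5 ms, Tprop = 50 ms
RTT = 2 * Tprop = 2 * 50 = 100 ms
U = Ttrans / (Ttrans + RTT)
U = 5 / (5 + 100)
U = 5 / 105 = 0.047619
U% = 4.76%

4.76


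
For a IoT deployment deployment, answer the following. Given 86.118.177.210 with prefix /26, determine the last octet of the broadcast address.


Given: IP = 86.118.177.210, prefix = /26
Host bits = 32 - 26 = 6
Network last octet = 210 AND mask = 192
Host part size = 2^6 - 1 = 63
Broadcast last octet = 192 OR 63 = 255

255


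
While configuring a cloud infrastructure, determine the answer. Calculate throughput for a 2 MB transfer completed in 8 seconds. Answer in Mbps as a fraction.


Given: file = 2 MB, time = 8 s
File in Mb = 2 * 8 = 16 Mb
Throughput = 16 / 8 Mbps
Throughput = 2 Mbps

2


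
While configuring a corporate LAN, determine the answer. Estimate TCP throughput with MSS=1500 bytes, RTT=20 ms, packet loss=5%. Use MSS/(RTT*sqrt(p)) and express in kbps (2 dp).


Given: MSS = 1500 bytes, RTT = 20 ms, loss = 5%
RTT in seconds = 20 / 1000 = 0.02
Loss rate = 5% = 0.05
sqrt(loss) = sqrt(0.05) = 0.223606797750
Throughput (bytes/s) = 1500 / (0.02 * 0.223606797750) = 335410.1966
Throughput (kbps) = 335410.1966 * 8 / 1000 = 2683.281573 -> 2683.28 kbps (2 dp)

2683.28


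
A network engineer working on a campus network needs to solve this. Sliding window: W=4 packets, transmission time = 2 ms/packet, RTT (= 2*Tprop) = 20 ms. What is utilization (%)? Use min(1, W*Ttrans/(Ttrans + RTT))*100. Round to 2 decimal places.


Given: W = 4, Ttrans = 2 ms, RTT = 20 ms (= 2 * Tprop, Tprop = 10 ms)
Cycle time = Ttrans + RTT = 2 + 20 = 22 ms (first packet sent until its ACK returns)
W * Ttrans = 4 * 2 = 8 ms of sending per cycle
W * Ttrans / (Ttrans + RTT) = 8 / 22 = 0.363636
U = min(1, 0.363636) = 0.363636
U% = 36.36%

36.36


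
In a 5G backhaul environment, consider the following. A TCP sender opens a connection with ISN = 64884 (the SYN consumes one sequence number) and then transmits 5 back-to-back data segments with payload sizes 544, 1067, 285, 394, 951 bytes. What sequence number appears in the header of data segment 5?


The SYN occupies sequence number ISN = 64884, so the first data byte is ISN + 1 = 64885.
SEQ of data segment i = (ISN + 1) + sum of payload sizes of segments 1..i-1.
Segment 1: SEQ = 64885, payload = 544 bytes
Segment 2: SEQ = 65429, payload = 1067 bytes
Segment 3: SEQ = 66496, payload = 285 bytes
Segment 4: SEQ = 66781, payload = 394 bytes
Segment 5: SEQ = 67175, payload = 951 bytes
SEQ of segment 5 = 64885 + 544 + 1067 + 285 + 394 = 67175

67175


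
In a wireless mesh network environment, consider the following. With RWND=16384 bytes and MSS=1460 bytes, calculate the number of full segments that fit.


Given: RWND = 16384 bytes, MSS = 1460 bytes
Full segments = floor(RWND / MSS)
Full segments = floor(16384 / 1460)
Full segments = floor(11.2219) = 11

11


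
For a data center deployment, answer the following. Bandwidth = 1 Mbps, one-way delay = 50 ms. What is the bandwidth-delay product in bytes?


Given: bandwidth = 1 Mbps, delay = 50 ms
BDP in bits = 1 * 10^6 * 50 / 1000
BDP in bits = 50000
BDP in bytes = 50000 / 8 = 6250

6250


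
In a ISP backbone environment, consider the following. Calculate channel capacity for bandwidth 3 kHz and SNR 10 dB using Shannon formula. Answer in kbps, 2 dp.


Given: B = 3 kHz, SNR = 10 dB
SNR linear = 10^(10/10) = 10
1 + SNR = 11
log2(11) = 3.4594316186
C = 3 * 1000 * 3.4594316186 = 10378.2949 bps
C = 10.378295 kbps -> 10.38 kbps (2 dp)

10.38


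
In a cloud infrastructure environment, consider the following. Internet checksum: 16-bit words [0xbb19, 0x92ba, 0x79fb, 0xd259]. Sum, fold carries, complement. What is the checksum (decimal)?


Given words: [0xbb19, 0x92ba, 0x79fb, 0xd259]
Step 1: Sum all words
Raw sum = 47897 + 37562 + 31227 + 53849 = 170535
Step 2: Fold carry: (39463 + 2) = 39465
One's complement = ~39465 & 0xFFFF = 26070

26070


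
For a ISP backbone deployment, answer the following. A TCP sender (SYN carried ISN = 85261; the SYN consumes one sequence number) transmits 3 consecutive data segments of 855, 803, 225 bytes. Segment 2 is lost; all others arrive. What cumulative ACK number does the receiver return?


SYN uses sequence number 85261; first data byte = ISN + 1 = 85262.
Segment 1: SEQ = 85262, len = 855 B, covers [85262, 86116]
Segment 2: SEQ = 86117, len = 803 B, covers [86117, 86919] [LOST]
Segment 3: SEQ = 86920, len = 225 B, covers [86920, 87144]
In-order data received: bytes [85262, 86116] (segments 1..1).
Segment 2 missing -> gap begins at byte 86117; later segments buffered out of order.
Cumulative ACK = next expected in-order byte = 85262 + 855 = 86117

86117


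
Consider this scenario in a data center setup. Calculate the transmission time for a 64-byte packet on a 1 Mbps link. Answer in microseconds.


Given: packet = 64 bytes, bandwidth = 1 Mbps
Packet in bits = 64 * 8 = 512 bits
Bandwidth = 1 * 10^6 = 1000000 bps
Time = 512 / 1000000 seconds
Time in us = 512 * 10^6 / 1000000 = 512

512


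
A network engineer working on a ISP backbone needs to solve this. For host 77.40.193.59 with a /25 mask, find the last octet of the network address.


Given: IP = 77.40.193.59, prefix = /25
Subnet mask = 255.255.255.128
Last octet of IP: 59
Last octet of mask: 128
Network last octet = 59 AND 128 = 0

0


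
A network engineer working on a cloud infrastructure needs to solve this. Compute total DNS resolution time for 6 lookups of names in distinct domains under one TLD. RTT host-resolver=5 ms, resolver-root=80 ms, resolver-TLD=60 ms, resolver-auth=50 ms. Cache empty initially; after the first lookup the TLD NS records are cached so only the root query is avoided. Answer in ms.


Lookup 1 (cold cache): local + root + TLD + auth = 5 + 80 + 60 + 50 = 195 ms
Lookups 2..6 (TLD NS cached -> skip root; new domain -> still ask TLD and auth): local + TLD + auth = 5 + 60 + 50 = 115 ms each
Remaining 5 lookups: 5 * 115 = 575 ms
Total = 195 + 575 = 770 ms

770


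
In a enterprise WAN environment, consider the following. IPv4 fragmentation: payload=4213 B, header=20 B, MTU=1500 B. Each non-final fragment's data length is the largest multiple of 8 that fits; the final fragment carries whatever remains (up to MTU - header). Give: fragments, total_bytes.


Max data per non-final fragment = floor((MTU - header)/8)*8 = floor((1500 - 20)/8)*8 = floor(1480/8)*8 = 1480 B
Final fragment needs no 8-byte alignment: it can carry up to MTU - header = 1480 B
Non-final fragments needed = ceil((payload - 1480) / 1480) = ceil(2733/1480) = ceil(1.8466) = 2
Number of fragments = 2 + 1 = 3
Fragment sizes (data): 2 * 1480 B + 1253 B (last, 1253 <= 1480 OK)
Total bytes sent = payload + n_frags * header = 4213 + 3*20 = 4213 + 60 = 4273 B

3, 4273


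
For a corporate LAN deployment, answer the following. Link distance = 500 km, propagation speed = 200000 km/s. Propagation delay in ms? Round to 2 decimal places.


Given: distance = 500 km, speed = 200000 km/s
Delay = distance / speed = 500 / 200000 seconds
Delay in ms = 500 * 1000 / 200000
Delay = 2.5000 ms
Rounded to 2 dp = 2.50 ms

2.50


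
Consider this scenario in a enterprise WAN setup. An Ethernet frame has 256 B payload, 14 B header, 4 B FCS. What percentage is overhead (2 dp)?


Given: payload = 256 B, header = 14 B, trailer = 4 B
Overhead bytes = header + trailer = 14 + 4 = 18
Total frame = payload + overhead = 256 + 18 = 274
Overhead % = 18 / 274 * 100 = 6.5693% -> 6.57% (2 dp)

6.57


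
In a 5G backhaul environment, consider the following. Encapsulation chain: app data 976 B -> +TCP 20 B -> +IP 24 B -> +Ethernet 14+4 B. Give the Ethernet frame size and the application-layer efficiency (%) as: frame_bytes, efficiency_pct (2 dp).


TCP segment = 976 + 20 = 996 B
IP packet = 996 + 24 = 1020 B
Ethernet frame = 1020 + 14 + 4 = 1038 B
Efficiency = app / frame = 976 / 1038 = 0.940270 = 94.0270% -> 94.03% (2 dp)

1038, 94.03


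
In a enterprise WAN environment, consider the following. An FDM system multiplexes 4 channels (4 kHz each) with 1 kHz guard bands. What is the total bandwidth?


Given: 4 channels, 4 kHz each, guard = 1 kHz
Channel bandwidth = 4 * 4 = 16 kHz
Guard bands = 3 gaps * 1 kHz = 3 kHz
Total = 16 + 3 = 19 kHz

19


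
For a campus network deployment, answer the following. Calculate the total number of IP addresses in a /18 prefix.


Given: CIDR prefix /18
Host bits = 32 - 18 = 14
Total addresses = 2^14 = 16384

16384


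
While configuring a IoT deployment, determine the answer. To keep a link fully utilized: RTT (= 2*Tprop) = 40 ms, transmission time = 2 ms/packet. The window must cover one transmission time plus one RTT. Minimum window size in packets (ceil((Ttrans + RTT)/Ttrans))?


Given: Ttrans = 2 ms, RTT = 40 ms (= 2 * Tprop, Tprop = 20 ms)
Time until first ACK returns = Ttrans + RTT = 2 + 40 = 42 ms
Need W * Ttrans >= Ttrans + RTT  ->  W >= (Ttrans + RTT) / Ttrans
(Ttrans + RTT) / Ttrans = 42 / 2 = 21
W_min = ceil(21) = 21

21


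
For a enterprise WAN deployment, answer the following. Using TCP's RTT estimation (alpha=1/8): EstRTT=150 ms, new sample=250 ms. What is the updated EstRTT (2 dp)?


Given: EstRTT = 150 ms, SampleRTT = 250 ms, alpha = 1/8
New EstRTT = (1 - alpha) * EstRTT + alpha * SampleRTT
(7/8) * 150 = 131.25
(1/8) * 250 = 31.25
New EstRTT = 131.25 + 31.25 = 162.5 ms -> 162.50 ms (2 dp)

162.50


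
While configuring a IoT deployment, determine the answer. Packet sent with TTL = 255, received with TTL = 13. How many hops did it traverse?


Given: initial TTL = 255, received TTL = 13
Hops = initial TTL - received TTL
Hops = 255 - 13 = 242

242


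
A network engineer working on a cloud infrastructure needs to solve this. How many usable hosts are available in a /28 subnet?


Given: subnet mask /28
Host bits = 32 - 28 = 4
Total addresses = 2^4 = 16
Usable hosts = 16 - 2 (network + broadcast) = 14

14


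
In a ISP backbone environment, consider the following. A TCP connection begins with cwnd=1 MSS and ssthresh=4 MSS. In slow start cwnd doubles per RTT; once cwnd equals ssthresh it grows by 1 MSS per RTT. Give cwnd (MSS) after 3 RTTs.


RTT 0: cwnd = 1 MSS (initial)
RTT 1: cwnd = 2 MSS (slow start, doubled)
RTT 2: cwnd = 4 MSS (slow start, doubled)
RTT 3: cwnd = 5 MSS (congestion avoidance, +1)

5


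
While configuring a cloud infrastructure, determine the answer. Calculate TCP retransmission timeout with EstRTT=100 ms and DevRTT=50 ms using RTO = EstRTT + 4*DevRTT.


Given: EstRTT = 100 ms, DevRTT = 50 ms
Timeout = EstRTT + 4 * DevRTT
4 * DevRTT = 4 * 50 = 200
Timeout = 100 + 200 = 300 ms

300


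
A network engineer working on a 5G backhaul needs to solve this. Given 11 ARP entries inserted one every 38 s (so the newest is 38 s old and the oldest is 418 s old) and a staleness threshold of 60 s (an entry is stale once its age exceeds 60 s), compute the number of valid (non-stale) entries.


Ages are k * 418/11 s for k = 1..11 (spacing = 38.0000 s).
Entry k is valid iff k * 418/11 <= 60 iff k <= 11 * 60 / 418 = 1.5789
n_valid = floor(1.5789) = 1
(n_stale = 11 - 1 = 10)

1


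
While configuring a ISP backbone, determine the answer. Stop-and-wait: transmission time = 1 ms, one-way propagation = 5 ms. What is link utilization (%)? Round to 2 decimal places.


Given: Ttrans = 1 ms, Tprop = 5 ms
RTT = 2 * Tprop = 2 * 5 = 10 ms
U = Ttrans / (Ttrans + RTT)
U = 1 / (1 + 10)
U = 1 / 11 = 0.090909
U% = 9.09%

9.09


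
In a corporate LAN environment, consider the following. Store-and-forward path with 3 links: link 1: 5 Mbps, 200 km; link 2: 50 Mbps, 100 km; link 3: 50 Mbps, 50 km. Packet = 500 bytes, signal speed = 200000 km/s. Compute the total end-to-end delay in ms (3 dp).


Packet = 500 bytes = 4000 bits. Store-and-forward: sum (t_trans + t_prop) per link.
Link 1: t_trans = 4000/(5*10^6) s = 0.8000 ms; t_prop = 200/200000 s = 1.0000 ms; subtotal = 1.8000 ms
Link 2: t_trans = 4000/(50*10^6) s = 0.0800 ms; t_prop = 100/200000 s = 0.5000 ms; subtotal = 0.5800 ms
Link 3: t_trans = 4000/(50*10^6) s = 0.0800 ms; t_prop = 50/200000 s = 0.2500 ms; subtotal = 0.3300 ms
End-to-end = 1.8000 + 0.5800 + 0.3300 = 2.7100 ms -> 2.710 ms (3 dp)

2.710


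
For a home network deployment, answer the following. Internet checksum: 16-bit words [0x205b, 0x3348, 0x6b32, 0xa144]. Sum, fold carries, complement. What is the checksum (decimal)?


Given words: [0x205b, 0x3348, 0x6b32, 0xa144]
Step 1: Sum all words
Raw sum = 8283 + 13128 + 27442 + 41284 = 90137
Step 2: Fold carry: (24601 + 1) = 24602
One's complement = ~24602 & 0xFFFF = 40933

40933


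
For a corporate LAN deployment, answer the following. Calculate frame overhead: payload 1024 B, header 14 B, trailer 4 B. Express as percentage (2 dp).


Given: payload = 1024 B, header = 14 B, trailer = 4 B
Overhead bytes = header + trailer = 14 + 4 = 18
Total frame = payload + overhead = 1024 + 18 = 1042
Overhead % = 18 / 1042 * 100 = 1.7274% -> 1.73% (2 dp)

1.73


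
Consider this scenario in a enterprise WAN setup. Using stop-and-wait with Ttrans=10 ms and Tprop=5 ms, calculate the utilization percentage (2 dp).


Given: Ttrans = 10 ms, Tprop = 5 ms
RTT = 2 * Tprop = 2 * 5 = 10 ms
U = Ttrans / (Ttrans + RTT)
U = 10 / (10 + 10)
U = 10 / 20 = 0.5
U% = 50.00%

50.00


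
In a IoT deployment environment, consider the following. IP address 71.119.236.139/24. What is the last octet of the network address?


Given: IP = 71.119.236.139, prefix = /24
Subnet mask = 255.255.255.0
Last octet of IP: 139
Last octet of mask: 0
Network last octet = 139 AND 0 = 0

0


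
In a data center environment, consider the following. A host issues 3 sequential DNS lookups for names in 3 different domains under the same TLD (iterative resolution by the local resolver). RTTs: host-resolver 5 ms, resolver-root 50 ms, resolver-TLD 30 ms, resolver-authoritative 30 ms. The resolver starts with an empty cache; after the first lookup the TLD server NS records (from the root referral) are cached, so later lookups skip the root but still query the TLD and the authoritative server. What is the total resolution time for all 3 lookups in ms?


Lookup 1 (cold cache): local + root + TLD + auth = 5 + 50 + 30 + 30 = 115 ms
Lookups 2..3 (TLD NS cached -> skip root; new domain -> still ask TLD and auth): local + TLD + auth = 5 + 30 + 30 = 65 ms each
Remaining 2 lookups: 2 * 65 = 130 ms
Total = 115 + 130 = 245 ms

245


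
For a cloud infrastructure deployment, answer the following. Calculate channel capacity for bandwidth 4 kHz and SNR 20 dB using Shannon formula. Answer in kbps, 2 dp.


Given: B = 4 kHz, SNR = 20 dB
SNR linear = 10^(20/10) = 100
1 + SNR = 101
log2(101) = 6.6582114828
C = 4 * 1000 * 6.6582114828 = 26632.8459 bps
C = 26.632846 kbps -> 26.63 kbps (2 dp)

26.63


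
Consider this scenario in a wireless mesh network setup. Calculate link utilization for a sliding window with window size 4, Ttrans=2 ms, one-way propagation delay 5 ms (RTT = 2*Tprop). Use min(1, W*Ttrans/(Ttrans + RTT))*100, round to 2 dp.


Given: W = 4, Ttrans = 2 ms, RTT = 10 ms (= 2 * Tprop, Tprop = 5 ms)
Cycle time = Ttrans + RTT = 2 + 10 = 12 ms (first packet sent until its ACK returns)
W * Ttrans = 4 * 2 = 8 ms of sending per cycle
W * Ttrans / (Ttrans + RTT) = 8 / 12 = 0.666667
U = min(1, 0.666667) = 0.666667
U% = 66.67%

66.67


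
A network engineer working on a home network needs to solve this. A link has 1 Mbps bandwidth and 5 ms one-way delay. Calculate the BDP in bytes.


Given: bandwidth = 1 Mbps, delay = 5 ms
BDP in bits = 1 * 10^6 * 5 / 1000
BDP in bits = 5000
BDP in bytes = 5000 / 8 = 625

625


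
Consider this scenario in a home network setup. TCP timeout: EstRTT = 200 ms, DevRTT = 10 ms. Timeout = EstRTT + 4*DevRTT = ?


Given: EstRTT = 200 ms, DevRTT = 10 ms
Timeout = EstRTT + 4 * DevRTT
4 * DevRTT = 4 * 10 = 40
Timeout = 200 + 40 = 240 ms

240


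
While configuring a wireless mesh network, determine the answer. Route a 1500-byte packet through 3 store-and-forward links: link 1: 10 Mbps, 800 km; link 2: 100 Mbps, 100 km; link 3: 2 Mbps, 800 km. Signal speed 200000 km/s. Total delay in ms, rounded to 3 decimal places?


Packet = 1500 bytes = 12000 bits. Store-and-forward: sum (t_trans + t_prop) per link.
Link 1: t_trans = 12000/(10*10^6) s = 1.2000 ms; t_prop = 800/200000 s = 4.0000 ms; subtotal = 5.2000 ms
Link 2: t_trans = 12000/(100*10^6) s = 0.1200 ms; t_prop = 100/200000 s = 0.5000 ms; subtotal = 0.6200 ms
Link 3: t_trans = 12000/(2*10^6) s = 6.0000 ms; t_prop = 800/200000 s = 4.0000 ms; subtotal = 10.0000 ms
End-to-end = 5.2000 + 0.6200 + 10.0000 = 15.8200 ms -> 15.820 ms (3 dp)

15.820


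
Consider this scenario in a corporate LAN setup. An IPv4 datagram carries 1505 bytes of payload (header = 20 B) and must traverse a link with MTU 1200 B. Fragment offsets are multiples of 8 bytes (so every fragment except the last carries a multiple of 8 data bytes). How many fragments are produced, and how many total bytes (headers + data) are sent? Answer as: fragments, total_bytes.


Max data per non-final fragment = floor((MTU - header)/8)*8 = floor((1200 - 20)/8)*8 = floor(1180/8)*8 = 1176 B
Final fragment needs no 8-byte alignment: it can carry up to MTU - header = 1180 B
Non-final fragments needed = ceil((payload - 1180) / 1176) = ceil(325/1176) = ceil(0.2764) = 1
Number of fragments = 1 + 1 = 2
Fragment sizes (data): 1 * 1176 B + 329 B (last, 329 <= 1180 OK)
Total bytes sent = payload + n_frags * header = 1505 + 2*20 = 1505 + 40 = 1545 B

2, 1545


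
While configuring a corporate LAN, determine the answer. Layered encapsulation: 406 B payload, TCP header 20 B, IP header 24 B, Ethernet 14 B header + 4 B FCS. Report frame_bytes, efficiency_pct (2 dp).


TCP segment = 406 + 20 = 426 B
IP packet = 426 + 24 = 450 B
Ethernet frame = 450 + 14 + 4 = 468 B
Efficiency = app / frame = 406 / 468 = 0.867521 = 86.7521% -> 86.75% (2 dp)

468, 86.75


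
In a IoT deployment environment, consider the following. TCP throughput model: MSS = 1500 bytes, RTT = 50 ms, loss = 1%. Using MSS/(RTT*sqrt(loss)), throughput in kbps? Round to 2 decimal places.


Given: MSS = 1500 bytes, RTT = 50 ms, loss = 1%
RTT in seconds = 50 / 1000 = 0.05
Loss rate = 1% = 0.01
sqrt(loss) = sqrt(0.01) = 0.1
Throughput (bytes/s) = 1500 / (0.05 * 0.1) = 300000.0000
Throughput (kbps) = 300000.0000 * 8 / 1000 = 2400.000000 -> 2400.00 kbps (2 dp)

2400.00


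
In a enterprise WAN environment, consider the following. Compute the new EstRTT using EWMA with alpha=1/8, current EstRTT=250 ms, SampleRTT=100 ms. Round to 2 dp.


Given: EstRTT = 250 ms, SampleRTT = 100 ms, alpha = 1/8
New EstRTT = (1 - alpha) * EstRTT + alpha * SampleRTT
(7/8) * 250 = 218.75
(1/8) * 100 = 12.5
New EstRTT = 218.75 + 12.5 = 231.25 ms -> 231.25 ms (2 dp)

231.25


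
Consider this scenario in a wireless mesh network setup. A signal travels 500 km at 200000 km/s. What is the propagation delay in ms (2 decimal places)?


Given: distance = 500 km, speed = 200000 km/s
Delay = distance / speed = 500 / 200000 seconds
Delay in ms = 500 * 1000 / 200000
Delay = 2.5000 ms
Rounded to 2 dp = 2.50 ms

2.50


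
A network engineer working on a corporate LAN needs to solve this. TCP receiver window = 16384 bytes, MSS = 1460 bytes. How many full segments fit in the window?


Given: RWND = 16384 bytes, MSS = 1460 bytes
Full segments = floor(RWND / MSS)
Full segments = floor(16384 / 1460)
Full segments = floor(11.2219) = 11

11


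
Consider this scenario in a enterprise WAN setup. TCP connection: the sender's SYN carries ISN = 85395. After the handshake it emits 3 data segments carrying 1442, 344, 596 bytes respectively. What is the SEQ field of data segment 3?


The SYN occupies sequence number ISN = 85395, so the first data byte is ISN + 1 = 85396.
SEQ of data segment i = (ISN + 1) + sum of payload sizes of segments 1..i-1.
Segment 1: SEQ = 85396, payload = 1442 bytes
Segment 2: SEQ = 86838, payload = 344 bytes
Segment 3: SEQ = 87182, payload = 596 bytes
SEQ of segment 3 = 85396 + 1442 + 344 = 87182

87182


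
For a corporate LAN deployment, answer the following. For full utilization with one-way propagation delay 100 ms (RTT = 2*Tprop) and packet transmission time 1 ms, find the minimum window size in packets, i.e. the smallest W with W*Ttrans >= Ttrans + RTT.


Given: Ttrans = 1 ms, RTT = 200 ms (= 2 * Tprop, Tprop = 100 ms)
Time until first ACK returns = Ttrans + RTT = 1 + 200 = 201 ms
Need W * Ttrans >= Ttrans + RTT  ->  W >= (Ttrans + RTT) / Ttrans
(Ttrans + RTT) / Ttrans = 201 / 1 = 201
W_min = ceil(201) = 201

201


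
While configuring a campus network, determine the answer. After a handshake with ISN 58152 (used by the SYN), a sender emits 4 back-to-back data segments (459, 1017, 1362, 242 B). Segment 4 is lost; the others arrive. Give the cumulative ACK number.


SYN uses sequence number 58152; first data byte = ISN + 1 = 58153.
Segment 1: SEQ = 58153, len = 459 B, covers [58153, 58611]
Segment 2: SEQ = 58612, len = 1017 B, covers [58612, 59628]
Segment 3: SEQ = 59629, len = 1362 B, covers [59629, 60990]
Segment 4: SEQ = 60991, len = 242 B, covers [60991, 61232] [LOST]
In-order data received: bytes [58153, 60990] (segments 1..3).
Segment 4 missing -> gap begins at byte 60991.
Cumulative ACK = next expected in-order byte = 58153 + 459 + 1017 + 1362 = 60991

60991


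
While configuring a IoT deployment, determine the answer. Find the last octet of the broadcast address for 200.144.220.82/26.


Given: IP = 200.144.220.82, prefix = /26
Host bits = 32 - 26 = 6
Network last octet = 82 AND mask = 64
Host part size = 2^6 - 1 = 63
Broadcast last octet = 64 OR 63 = 127

127


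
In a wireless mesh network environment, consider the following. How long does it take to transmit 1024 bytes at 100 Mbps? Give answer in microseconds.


Given: packet = 1024 bytes, bandwidth = 100 Mbps
Packet in bits = 1024 * 8 = 8192 bits
Bandwidth = 100 * 10^6 = 100000000 bps
Time = 8192 / 100000000 seconds
Time in us = 8192 * 10^6 / 100000000 = 81.92

81.92


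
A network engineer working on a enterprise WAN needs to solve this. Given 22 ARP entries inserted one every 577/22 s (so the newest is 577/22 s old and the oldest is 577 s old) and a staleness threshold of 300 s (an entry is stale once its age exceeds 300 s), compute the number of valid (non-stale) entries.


Ages are k * 577/22 s for k = 1..22 (spacing = 26.2273 s).
Entry k is valid iff k * 577/22 <= 300 iff k <= 22 * 300 / 577 = 11.4385
n_valid = floor(11.4385) = 11
(n_stale = 22 - 11 = 11)

11


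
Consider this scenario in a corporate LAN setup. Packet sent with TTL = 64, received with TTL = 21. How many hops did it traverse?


Given: initial TTL = 64, received TTL = 21
Hops = initial TTL - received TTL
Hops = 64 - 21 = 43

43


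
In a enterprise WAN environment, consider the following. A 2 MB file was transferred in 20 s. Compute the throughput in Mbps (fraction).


Given: file = 2 MB, time = 20 s
File in Mb = 2 * 8 = 16 Mb
Throughput = 16 / 20 Mbps
Throughput = 4/5 Mbps

4/5


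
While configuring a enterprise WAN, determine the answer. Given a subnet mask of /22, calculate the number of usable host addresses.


Given: subnet mask /22
Host bits = 32 - 22 = 10
Total addresses = 2^10 = 1024
Usable hosts = 1024 - 2 (network + broadcast) = 1022

1022


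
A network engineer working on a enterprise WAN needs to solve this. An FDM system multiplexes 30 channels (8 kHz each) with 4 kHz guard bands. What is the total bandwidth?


Given: 30 channels, 8 kHz each, guard = 4 kHz
Channel bandwidth = 30 * 8 = 240 kHz
Guard bands = 29 gaps * 4 kHz = 116 kHz
Total = 240 + 116 = 356 kHz

356


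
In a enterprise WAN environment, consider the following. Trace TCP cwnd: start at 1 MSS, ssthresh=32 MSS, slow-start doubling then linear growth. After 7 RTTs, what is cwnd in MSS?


RTT 0: cwnd = 1 MSS (initial)
RTT 1: cwnd = 2 MSS (slow start, doubled)
RTT 2: cwnd = 4 MSS (slow start, doubled)
RTT 3: cwnd = 8 MSS (slow start, doubled)
RTT 4: cwnd = 16 MSS (slow start, doubled)
RTT 5: cwnd = 32 MSS (slow start, doubled)
RTT 6: cwnd = 33 MSS (congestion avoidance, +1)
RTT 7: cwnd = 34 MSS (congestion avoidance, +1)

34


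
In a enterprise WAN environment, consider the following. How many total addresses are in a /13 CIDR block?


Given: CIDR prefix /13
Host bits = 32 - 13 = 19
Total addresses = 2^19 = 524288

524288


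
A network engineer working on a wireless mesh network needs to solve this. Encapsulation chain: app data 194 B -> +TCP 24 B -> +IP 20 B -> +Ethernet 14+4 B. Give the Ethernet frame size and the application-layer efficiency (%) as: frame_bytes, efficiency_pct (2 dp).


TCP segment = 194 + 24 = 218 B
IP packet = 218 + 20 = 238 B
Ethernet frame = 238 + 14 + 4 = 256 B
Efficiency = app / frame = 194 / 256 = 0.757813 = 75.7813% -> 75.78% (2 dp)

256, 75.78


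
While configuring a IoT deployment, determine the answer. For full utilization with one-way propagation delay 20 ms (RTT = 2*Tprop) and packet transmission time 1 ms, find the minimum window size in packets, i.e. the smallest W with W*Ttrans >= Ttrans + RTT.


Given: Ttrans = 1 ms, RTT = 40 ms (= 2 * Tprop, Tprop = 20 ms)
Time until first ACK returns = Ttrans + RTT = 1 + 40 = 41 ms
Need W * Ttrans >= Ttrans + RTT  ->  W >= (Ttrans + RTT) / Ttrans
(Ttrans + RTT) / Ttrans = 41 / 1 = 41
W_min = ceil(41) = 41

41


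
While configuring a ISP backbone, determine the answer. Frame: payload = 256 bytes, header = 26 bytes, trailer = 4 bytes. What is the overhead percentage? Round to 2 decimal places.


Given: payload = 256 B, header = 26 B, trailer = 4 B
Overhead bytes = header + trailer = 26 + 4 = 30
Total frame = payload + overhead = 256 + 30 = 286
Overhead % = 30 / 286 * 100 = 10.4895% -> 10.49% (2 dp)

10.49


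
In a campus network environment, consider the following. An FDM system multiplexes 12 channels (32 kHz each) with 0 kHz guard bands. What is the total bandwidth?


Given: 12 channels, 32 kHz each, guard = 0 kHz
Channel bandwidth = 12 * 32 = 384 kHz
Guard bands = 11 gaps * 0 kHz = 0 kHz
Total = 384 + 0 = 384 kHz

384


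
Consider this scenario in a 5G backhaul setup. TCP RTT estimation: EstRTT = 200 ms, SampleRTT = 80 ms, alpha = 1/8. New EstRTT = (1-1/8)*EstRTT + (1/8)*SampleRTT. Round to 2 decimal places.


Given: EstRTT = 200 ms, SampleRTT = 80 ms, alpha = 1/8
New EstRTT = (1 - alpha) * EstRTT + alpha * SampleRTT
(7/8) * 200 = 175
(1/8) * 80 = 10
New EstRTT = 175 + 10 = 185 ms -> 185.00 ms (2 dp)

185.00


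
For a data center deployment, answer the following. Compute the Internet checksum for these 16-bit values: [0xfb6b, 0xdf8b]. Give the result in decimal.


Given words: [0xfb6b, 0xdf8b]
Step 1: Sum all words
Raw sum = 64363 + 57227 = 121590
Step 2: Fold carry: (56054 + 1) = 56055
One's complement = ~56055 & 0xFFFF = 9480

9480


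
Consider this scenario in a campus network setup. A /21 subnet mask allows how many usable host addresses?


Given: subnet mask /21
Host bits = 32 - 21 = 11
Total addresses = 2^11 = 2048
Usable hosts = 2048 - 2 (network + broadcast) = 2046

2046


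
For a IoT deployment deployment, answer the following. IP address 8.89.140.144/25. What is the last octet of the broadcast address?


Given: IP = 8.89.140.144, prefix = /25
Host bits = 32 - 25 = 7
Network last octet = 144 AND mask = 128
Host part size = 2^7 - 1 = 127
Broadcast last octet = 128 OR 127 = 255

255


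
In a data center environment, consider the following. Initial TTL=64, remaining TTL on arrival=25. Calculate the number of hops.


Given: initial TTL = 64, received TTL = 25
Hops = initial TTL - received TTL
Hops = 64 - 25 = 39

39


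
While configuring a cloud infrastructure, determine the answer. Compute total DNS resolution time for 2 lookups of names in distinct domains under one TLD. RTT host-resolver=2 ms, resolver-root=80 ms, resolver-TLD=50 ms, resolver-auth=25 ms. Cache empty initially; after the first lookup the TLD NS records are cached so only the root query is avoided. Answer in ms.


Lookup 1 (cold cache): local + root + TLD + auth = 2 + 80 + 50 + 25 = 157 ms
Lookups 2..2 (TLD NS cached -> skip root; new domain -> still ask TLD and auth): local + TLD + auth = 2 + 50 + 25 = 77 ms each
Remaining 1 lookups: 1 * 77 = 77 ms
Total = 157 + 77 = 234 ms

234


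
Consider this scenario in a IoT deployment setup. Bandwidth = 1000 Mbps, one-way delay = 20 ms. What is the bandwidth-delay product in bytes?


Given: bandwidth = 1000 Mbps, delay = 20 ms
BDP in bits = 1000 * 10^6 * 20 / 1000
BDP in bits = 20000000
BDP in bytes = 20000000 / 8 = 2500000

2500000


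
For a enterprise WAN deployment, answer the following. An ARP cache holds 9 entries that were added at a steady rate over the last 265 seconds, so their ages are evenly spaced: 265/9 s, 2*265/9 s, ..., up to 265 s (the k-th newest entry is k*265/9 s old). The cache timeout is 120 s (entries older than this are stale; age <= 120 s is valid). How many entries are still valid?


Ages are k * 265/9 s for k = 1..9 (spacing = 29.4444 s).
Entry k is valid iff k * 265/9 <= 120 iff k <= 9 * 120 / 265 = 4.0755
n_valid = floor(4.0755) = 4
(n_stale = 9 - 4 = 5)

4


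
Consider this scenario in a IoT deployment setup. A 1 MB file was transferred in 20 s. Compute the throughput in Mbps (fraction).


Given: file = 1 MB, time = 20 s
File in Mb = 1 * 8 = 8 Mb
Throughput = 8 / 20 Mbps
Throughput = 2/5 Mbps

2/5


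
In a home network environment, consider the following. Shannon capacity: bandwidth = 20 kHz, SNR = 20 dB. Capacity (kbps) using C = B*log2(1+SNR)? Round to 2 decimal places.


Given: B = 20 kHz, SNR = 20 dB
SNR linear = 10^(20/10) = 100
1 + SNR = 101
log2(101) = 6.6582114828
C = 20 * 1000 * 6.6582114828 = 133164.2297 bps
C = 133.164230 kbps -> 133.16 kbps (2 dp)

133.16


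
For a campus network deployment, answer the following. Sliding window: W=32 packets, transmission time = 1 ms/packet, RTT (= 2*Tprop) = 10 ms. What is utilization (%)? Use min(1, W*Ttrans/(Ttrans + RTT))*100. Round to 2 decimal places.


Given: W = 32, Ttrans = 1 ms, RTT = 10 ms (= 2 * Tprop, Tprop = 5 ms)
Cycle time = Ttrans + RTT = 1 + 10 = 11 ms (first packet sent until its ACK returns)
W * Ttrans = 32 * 1 = 32 ms of sending per cycle
W * Ttrans / (Ttrans + RTT) = 32 / 11 = 2.909091
U = min(1, 2.909091) = 1.000000
U% = 100.00%

100.00


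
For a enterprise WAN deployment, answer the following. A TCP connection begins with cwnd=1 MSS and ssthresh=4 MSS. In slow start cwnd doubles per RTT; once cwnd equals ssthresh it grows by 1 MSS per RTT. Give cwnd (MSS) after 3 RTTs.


RTT 0: cwnd = 1 MSS (initial)
RTT 1: cwnd = 2 MSS (slow start, doubled)
RTT 2: cwnd = 4 MSS (slow start, doubled)
RTT 3: cwnd = 5 MSS (congestion avoidance, +1)

5


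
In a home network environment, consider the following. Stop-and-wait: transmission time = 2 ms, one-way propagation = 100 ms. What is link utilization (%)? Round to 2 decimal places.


Given: Ttrans = 2 ms, Tprop = 100 ms
RTT = 2 * Tprop = 2 * 100 = 200 ms
U = Ttrans / (Ttrans + RTT)
U = 2 / (2 + 200)
U = 2 / 202 = 0.009901
U% = 0.99%

0.99


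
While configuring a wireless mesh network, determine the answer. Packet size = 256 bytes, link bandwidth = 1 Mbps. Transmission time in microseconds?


Given: packet = 256 bytes, bandwidth = 1 Mbps
Packet in bits = 256 * 8 = 2048 bits
Bandwidth = 1 * 10^6 = 1000000 bps
Time = 2048 / 1000000 seconds
Time in us = 2048 * 10^6 / 1000000 = 2048

2048


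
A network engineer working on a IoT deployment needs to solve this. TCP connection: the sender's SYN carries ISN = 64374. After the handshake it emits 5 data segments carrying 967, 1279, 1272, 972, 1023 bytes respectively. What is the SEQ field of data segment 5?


The SYN occupies sequence number ISN = 64374, so the first data byte is ISN + 1 = 64375.
SEQ of data segment i = (ISN + 1) + sum of payload sizes of segments 1..i-1.
Segment 1: SEQ = 64375, payload = 967 bytes
Segment 2: SEQ = 65342, payload = 1279 bytes
Segment 3: SEQ = 66621, payload = 1272 bytes
Segment 4: SEQ = 67893, payload = 972 bytes
Segment 5: SEQ = 68865, payload = 1023 bytes
SEQ of segment 5 = 64375 + 967 + 1279 + 1272 + 972 = 68865

68865
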